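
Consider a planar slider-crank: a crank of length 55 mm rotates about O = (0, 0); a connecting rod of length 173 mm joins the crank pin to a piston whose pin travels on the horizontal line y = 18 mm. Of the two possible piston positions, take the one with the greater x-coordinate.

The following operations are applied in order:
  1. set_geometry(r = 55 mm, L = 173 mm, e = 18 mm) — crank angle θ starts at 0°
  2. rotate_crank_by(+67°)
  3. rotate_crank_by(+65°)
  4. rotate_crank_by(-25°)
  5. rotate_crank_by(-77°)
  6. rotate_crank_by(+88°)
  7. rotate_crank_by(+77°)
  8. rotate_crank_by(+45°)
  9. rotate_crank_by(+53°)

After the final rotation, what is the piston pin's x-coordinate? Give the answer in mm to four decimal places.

180.2958

set_geometry: r = 55 mm, L = 173 mm, e = 18 mm; θ ← 0°
rotate_crank_by(+67°): θ ← 0° +67° = 67°
rotate_crank_by(+65°): θ ← 67° +65° = 132°
rotate_crank_by(-25°): θ ← 132° -25° = 107°
rotate_crank_by(-77°): θ ← 107° -77° = 30°
rotate_crank_by(+88°): θ ← 30° +88° = 118°
rotate_crank_by(+77°): θ ← 118° +77° = 195°
rotate_crank_by(+45°): θ ← 195° +45° = 240°
rotate_crank_by(+53°): θ ← 240° +53° = 293°
crank pin P = (r cos θ, r sin θ) = (21.490212, -50.627767)
h = r sin θ − e = -50.627767 − 18 = -68.627767
x = r cos θ + √(L² − h²) = 21.490212 + √(29929.0 − 4709.7704) = 21.490212 + 158.805635 = 180.295847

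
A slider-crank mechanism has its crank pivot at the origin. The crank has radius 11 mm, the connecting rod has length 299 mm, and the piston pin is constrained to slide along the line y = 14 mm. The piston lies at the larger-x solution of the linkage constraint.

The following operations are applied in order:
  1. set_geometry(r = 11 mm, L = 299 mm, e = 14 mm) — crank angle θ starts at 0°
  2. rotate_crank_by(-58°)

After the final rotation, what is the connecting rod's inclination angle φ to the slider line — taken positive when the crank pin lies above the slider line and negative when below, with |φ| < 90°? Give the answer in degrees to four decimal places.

-4.4749

set_geometry: r = 11 mm, L = 299 mm, e = 14 mm; θ ← 0°
rotate_crank_by(-58°): θ ← 0° -58° = -58°
crank pin P = (r cos θ, r sin θ) = (5.829112, -9.328529)
h = r sin θ − e = -9.328529 − 14 = -23.328529
sin φ = h / L = -23.328529 / 299 = -0.07802184
φ = arcsin(-0.07802184) = -4.474870°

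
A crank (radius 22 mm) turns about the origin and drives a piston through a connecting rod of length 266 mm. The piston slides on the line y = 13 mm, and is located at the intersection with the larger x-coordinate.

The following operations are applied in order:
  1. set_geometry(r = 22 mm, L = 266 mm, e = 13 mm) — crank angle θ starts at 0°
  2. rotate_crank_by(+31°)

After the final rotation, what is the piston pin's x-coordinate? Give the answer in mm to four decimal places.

set_geometry: r = 22 mm, L = 266 mm, e = 13 mm; θ ← 0°
rotate_crank_by(+31°): θ ← 0° +31° = 31°
crank pin P = (r cos θ, r sin θ) = (18.857681, 11.330838)
h = r sin θ − e = 11.330838 − 13 = -1.669162
x = r cos θ + √(L² − h²) = 18.857681 + √(70756.0 − 2.7861) = 18.857681 + 265.994763 = 284.852444

284.8524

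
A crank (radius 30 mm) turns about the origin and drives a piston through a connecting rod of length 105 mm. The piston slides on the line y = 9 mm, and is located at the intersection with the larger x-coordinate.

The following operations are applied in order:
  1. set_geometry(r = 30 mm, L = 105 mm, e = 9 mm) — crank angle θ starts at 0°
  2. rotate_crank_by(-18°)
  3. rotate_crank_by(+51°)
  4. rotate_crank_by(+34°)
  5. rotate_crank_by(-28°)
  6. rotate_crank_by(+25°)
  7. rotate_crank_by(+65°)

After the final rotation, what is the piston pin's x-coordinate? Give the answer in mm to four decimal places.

85.1401

set_geometry: r = 30 mm, L = 105 mm, e = 9 mm; θ ← 0°
rotate_crank_by(-18°): θ ← 0° -18° = -18°
rotate_crank_by(+51°): θ ← -18° +51° = 33°
rotate_crank_by(+34°): θ ← 33° +34° = 67°
rotate_crank_by(-28°): θ ← 67° -28° = 39°
rotate_crank_by(+25°): θ ← 39° +25° = 64°
rotate_crank_by(+65°): θ ← 64° +65° = 129°
crank pin P = (r cos θ, r sin θ) = (-18.879612, 23.314379)
h = r sin θ − e = 23.314379 − 9 = 14.314379
x = r cos θ + √(L² − h²) = -18.879612 + √(11025.0 − 204.9014) = -18.879612 + 104.019703 = 85.140091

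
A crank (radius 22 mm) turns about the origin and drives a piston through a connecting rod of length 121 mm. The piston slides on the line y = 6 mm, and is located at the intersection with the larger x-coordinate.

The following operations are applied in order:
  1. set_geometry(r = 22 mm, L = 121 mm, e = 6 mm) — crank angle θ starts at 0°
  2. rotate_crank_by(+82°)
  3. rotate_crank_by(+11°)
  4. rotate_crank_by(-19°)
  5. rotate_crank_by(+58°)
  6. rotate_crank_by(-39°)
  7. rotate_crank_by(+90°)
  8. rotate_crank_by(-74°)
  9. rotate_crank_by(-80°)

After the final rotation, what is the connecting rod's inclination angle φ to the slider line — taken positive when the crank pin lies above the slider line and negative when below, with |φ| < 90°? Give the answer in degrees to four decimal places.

set_geometry: r = 22 mm, L = 121 mm, e = 6 mm; θ ← 0°
rotate_crank_by(+82°): θ ← 0° +82° = 82°
rotate_crank_by(+11°): θ ← 82° +11° = 93°
rotate_crank_by(-19°): θ ← 93° -19° = 74°
rotate_crank_by(+58°): θ ← 74° +58° = 132°
rotate_crank_by(-39°): θ ← 132° -39° = 93°
rotate_crank_by(+90°): θ ← 93° +90° = 183°
rotate_crank_by(-74°): θ ← 183° -74° = 109°
rotate_crank_by(-80°): θ ← 109° -80° = 29°
crank pin P = (r cos θ, r sin θ) = (19.241634, 10.665812)
h = r sin θ − e = 10.665812 − 6 = 4.665812
sin φ = h / L = 4.665812 / 121 = 0.03856043
φ = arcsin(0.03856043) = 2.209898°

2.2099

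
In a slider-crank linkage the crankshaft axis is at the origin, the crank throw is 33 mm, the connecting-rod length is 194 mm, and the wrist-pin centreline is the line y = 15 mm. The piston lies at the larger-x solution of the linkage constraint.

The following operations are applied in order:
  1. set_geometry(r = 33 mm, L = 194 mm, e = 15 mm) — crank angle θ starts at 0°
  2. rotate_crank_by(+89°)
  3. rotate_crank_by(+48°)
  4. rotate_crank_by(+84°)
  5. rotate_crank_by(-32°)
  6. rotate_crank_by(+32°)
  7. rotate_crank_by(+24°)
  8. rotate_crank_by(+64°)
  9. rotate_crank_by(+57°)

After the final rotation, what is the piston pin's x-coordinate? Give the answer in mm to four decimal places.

226.4751

set_geometry: r = 33 mm, L = 194 mm, e = 15 mm; θ ← 0°
rotate_crank_by(+89°): θ ← 0° +89° = 89°
rotate_crank_by(+48°): θ ← 89° +48° = 137°
rotate_crank_by(+84°): θ ← 137° +84° = 221°
rotate_crank_by(-32°): θ ← 221° -32° = 189°
rotate_crank_by(+32°): θ ← 189° +32° = 221°
rotate_crank_by(+24°): θ ← 221° +24° = 245°
rotate_crank_by(+64°): θ ← 245° +64° = 309°
rotate_crank_by(+57°): θ ← 309° +57° = 366°
crank pin P = (r cos θ, r sin θ) = (32.819223, 3.449439)
h = r sin θ − e = 3.449439 − 15 = -11.550561
x = r cos θ + √(L² − h²) = 32.819223 + √(37636.0 − 133.4155) = 32.819223 + 193.655840 = 226.475063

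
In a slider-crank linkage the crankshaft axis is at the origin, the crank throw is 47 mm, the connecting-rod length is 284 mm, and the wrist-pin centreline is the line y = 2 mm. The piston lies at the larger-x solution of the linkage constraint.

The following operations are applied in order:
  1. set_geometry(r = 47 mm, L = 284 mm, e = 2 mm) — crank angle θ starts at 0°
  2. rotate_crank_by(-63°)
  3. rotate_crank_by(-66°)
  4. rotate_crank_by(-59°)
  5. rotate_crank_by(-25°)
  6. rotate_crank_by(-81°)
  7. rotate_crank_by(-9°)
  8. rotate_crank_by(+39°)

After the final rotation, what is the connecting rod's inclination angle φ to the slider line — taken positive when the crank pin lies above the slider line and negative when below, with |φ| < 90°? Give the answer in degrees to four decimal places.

9.0644

set_geometry: r = 47 mm, L = 284 mm, e = 2 mm; θ ← 0°
rotate_crank_by(-63°): θ ← 0° -63° = -63°
rotate_crank_by(-66°): θ ← -63° -66° = -129°
rotate_crank_by(-59°): θ ← -129° -59° = -188°
rotate_crank_by(-25°): θ ← -188° -25° = -213°
rotate_crank_by(-81°): θ ← -213° -81° = -294°
rotate_crank_by(-9°): θ ← -294° -9° = -303°
rotate_crank_by(+39°): θ ← -303° +39° = -264°
crank pin P = (r cos θ, r sin θ) = (-4.912838, 46.742529)
h = r sin θ − e = 46.742529 − 2 = 44.742529
sin φ = h / L = 44.742529 / 284 = 0.15754412
φ = arcsin(0.15754412) = 9.064377°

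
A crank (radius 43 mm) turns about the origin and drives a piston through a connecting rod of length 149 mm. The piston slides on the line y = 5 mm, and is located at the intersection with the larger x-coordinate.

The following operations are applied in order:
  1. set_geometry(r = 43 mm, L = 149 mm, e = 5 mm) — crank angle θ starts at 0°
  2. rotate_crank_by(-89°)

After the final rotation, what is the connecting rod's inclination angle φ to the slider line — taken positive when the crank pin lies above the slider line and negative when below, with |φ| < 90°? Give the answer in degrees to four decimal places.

-18.7902

set_geometry: r = 43 mm, L = 149 mm, e = 5 mm; θ ← 0°
rotate_crank_by(-89°): θ ← 0° -89° = -89°
crank pin P = (r cos θ, r sin θ) = (0.750453, -42.993451)
h = r sin θ − e = -42.993451 − 5 = -47.993451
sin φ = h / L = -47.993451 / 149 = -0.32210370
φ = arcsin(-0.32210370) = -18.790195°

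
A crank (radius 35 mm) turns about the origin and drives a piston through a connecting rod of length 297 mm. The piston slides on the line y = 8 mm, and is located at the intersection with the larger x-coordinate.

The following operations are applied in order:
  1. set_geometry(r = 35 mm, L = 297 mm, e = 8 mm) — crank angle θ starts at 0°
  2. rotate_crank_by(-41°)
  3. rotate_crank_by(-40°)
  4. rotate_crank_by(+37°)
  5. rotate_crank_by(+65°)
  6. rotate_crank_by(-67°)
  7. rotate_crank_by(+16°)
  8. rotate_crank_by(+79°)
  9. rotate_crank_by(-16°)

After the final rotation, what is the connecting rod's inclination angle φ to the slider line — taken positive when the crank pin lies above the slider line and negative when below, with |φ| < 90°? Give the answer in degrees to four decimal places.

set_geometry: r = 35 mm, L = 297 mm, e = 8 mm; θ ← 0°
rotate_crank_by(-41°): θ ← 0° -41° = -41°
rotate_crank_by(-40°): θ ← -41° -40° = -81°
rotate_crank_by(+37°): θ ← -81° +37° = -44°
rotate_crank_by(+65°): θ ← -44° +65° = 21°
rotate_crank_by(-67°): θ ← 21° -67° = -46°
rotate_crank_by(+16°): θ ← -46° +16° = -30°
rotate_crank_by(+79°): θ ← -30° +79° = 49°
rotate_crank_by(-16°): θ ← 49° -16° = 33°
crank pin P = (r cos θ, r sin θ) = (29.353470, 19.062366)
h = r sin θ − e = 19.062366 − 8 = 11.062366
sin φ = h / L = 11.062366 / 297 = 0.03724702
φ = arcsin(0.03724702) = 2.134591°

2.1346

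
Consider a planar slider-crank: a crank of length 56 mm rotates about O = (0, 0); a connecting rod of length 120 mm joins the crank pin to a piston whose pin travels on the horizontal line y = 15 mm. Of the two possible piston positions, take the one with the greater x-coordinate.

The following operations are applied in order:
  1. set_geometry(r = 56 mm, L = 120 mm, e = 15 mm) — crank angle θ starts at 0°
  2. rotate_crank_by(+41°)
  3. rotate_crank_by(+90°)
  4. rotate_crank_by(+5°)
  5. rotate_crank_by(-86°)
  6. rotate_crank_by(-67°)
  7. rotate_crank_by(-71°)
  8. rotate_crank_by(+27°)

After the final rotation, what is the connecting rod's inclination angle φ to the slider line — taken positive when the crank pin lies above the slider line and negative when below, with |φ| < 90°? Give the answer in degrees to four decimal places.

-32.2189

set_geometry: r = 56 mm, L = 120 mm, e = 15 mm; θ ← 0°
rotate_crank_by(+41°): θ ← 0° +41° = 41°
rotate_crank_by(+90°): θ ← 41° +90° = 131°
rotate_crank_by(+5°): θ ← 131° +5° = 136°
rotate_crank_by(-86°): θ ← 136° -86° = 50°
rotate_crank_by(-67°): θ ← 50° -67° = -17°
rotate_crank_by(-71°): θ ← -17° -71° = -88°
rotate_crank_by(+27°): θ ← -88° +27° = -61°
crank pin P = (r cos θ, r sin θ) = (27.149339, -48.978704)
h = r sin θ − e = -48.978704 − 15 = -63.978704
sin φ = h / L = -63.978704 / 120 = -0.53315586
φ = arcsin(-0.53315586) = -32.218933°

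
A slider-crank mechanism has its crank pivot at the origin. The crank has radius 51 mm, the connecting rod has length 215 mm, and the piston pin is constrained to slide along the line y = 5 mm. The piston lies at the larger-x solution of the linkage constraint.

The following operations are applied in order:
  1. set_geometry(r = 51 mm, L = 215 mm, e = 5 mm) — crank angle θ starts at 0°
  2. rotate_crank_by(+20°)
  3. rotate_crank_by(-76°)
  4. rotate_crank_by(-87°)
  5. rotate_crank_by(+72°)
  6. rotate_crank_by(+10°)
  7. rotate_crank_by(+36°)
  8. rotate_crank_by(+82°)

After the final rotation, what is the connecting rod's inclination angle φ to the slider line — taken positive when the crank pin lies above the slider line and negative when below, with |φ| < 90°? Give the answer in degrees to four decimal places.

10.1185

set_geometry: r = 51 mm, L = 215 mm, e = 5 mm; θ ← 0°
rotate_crank_by(+20°): θ ← 0° +20° = 20°
rotate_crank_by(-76°): θ ← 20° -76° = -56°
rotate_crank_by(-87°): θ ← -56° -87° = -143°
rotate_crank_by(+72°): θ ← -143° +72° = -71°
rotate_crank_by(+10°): θ ← -71° +10° = -61°
rotate_crank_by(+36°): θ ← -61° +36° = -25°
rotate_crank_by(+82°): θ ← -25° +82° = 57°
crank pin P = (r cos θ, r sin θ) = (27.776591, 42.772199)
h = r sin θ − e = 42.772199 − 5 = 37.772199
sin φ = h / L = 37.772199 / 215 = 0.17568465
φ = arcsin(0.17568465) = 10.118503°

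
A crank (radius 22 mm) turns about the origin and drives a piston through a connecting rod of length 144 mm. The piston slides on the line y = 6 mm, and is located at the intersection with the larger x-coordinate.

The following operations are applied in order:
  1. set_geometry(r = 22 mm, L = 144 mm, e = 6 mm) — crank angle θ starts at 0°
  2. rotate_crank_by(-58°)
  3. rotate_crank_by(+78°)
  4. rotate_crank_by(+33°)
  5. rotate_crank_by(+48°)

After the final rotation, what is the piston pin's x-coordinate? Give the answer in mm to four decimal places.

set_geometry: r = 22 mm, L = 144 mm, e = 6 mm; θ ← 0°
rotate_crank_by(-58°): θ ← 0° -58° = -58°
rotate_crank_by(+78°): θ ← -58° +78° = 20°
rotate_crank_by(+33°): θ ← 20° +33° = 53°
rotate_crank_by(+48°): θ ← 53° +48° = 101°
crank pin P = (r cos θ, r sin θ) = (-4.197798, 21.595798)
h = r sin θ − e = 21.595798 − 6 = 15.595798
x = r cos θ + √(L² − h²) = -4.197798 + √(20736.0 − 243.2289) = -4.197798 + 143.152964 = 138.955166

138.9552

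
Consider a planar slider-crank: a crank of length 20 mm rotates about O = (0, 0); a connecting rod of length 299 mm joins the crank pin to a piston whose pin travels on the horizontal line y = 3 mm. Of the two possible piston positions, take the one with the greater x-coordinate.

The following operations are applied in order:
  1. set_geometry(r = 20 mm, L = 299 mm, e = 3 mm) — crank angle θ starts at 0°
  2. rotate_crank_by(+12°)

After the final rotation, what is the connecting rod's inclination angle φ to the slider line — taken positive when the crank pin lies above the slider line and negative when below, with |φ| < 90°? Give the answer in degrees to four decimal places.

set_geometry: r = 20 mm, L = 299 mm, e = 3 mm; θ ← 0°
rotate_crank_by(+12°): θ ← 0° +12° = 12°
crank pin P = (r cos θ, r sin θ) = (19.562952, 4.158234)
h = r sin θ − e = 4.158234 − 3 = 1.158234
sin φ = h / L = 1.158234 / 299 = 0.00387369
φ = arcsin(0.00387369) = 0.221947°

0.2219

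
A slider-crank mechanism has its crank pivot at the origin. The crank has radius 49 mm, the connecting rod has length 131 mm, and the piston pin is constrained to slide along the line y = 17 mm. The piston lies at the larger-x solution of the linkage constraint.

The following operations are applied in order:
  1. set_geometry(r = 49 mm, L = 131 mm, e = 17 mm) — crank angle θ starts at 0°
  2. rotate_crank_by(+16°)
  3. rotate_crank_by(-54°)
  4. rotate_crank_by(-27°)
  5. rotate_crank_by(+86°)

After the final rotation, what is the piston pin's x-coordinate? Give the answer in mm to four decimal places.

176.7442

set_geometry: r = 49 mm, L = 131 mm, e = 17 mm; θ ← 0°
rotate_crank_by(+16°): θ ← 0° +16° = 16°
rotate_crank_by(-54°): θ ← 16° -54° = -38°
rotate_crank_by(-27°): θ ← -38° -27° = -65°
rotate_crank_by(+86°): θ ← -65° +86° = 21°
crank pin P = (r cos θ, r sin θ) = (45.745441, 17.560030)
h = r sin θ − e = 17.560030 − 17 = 0.560030
x = r cos θ + √(L² − h²) = 45.745441 + √(17161.0 − 0.3136) = 45.745441 + 130.998803 = 176.744244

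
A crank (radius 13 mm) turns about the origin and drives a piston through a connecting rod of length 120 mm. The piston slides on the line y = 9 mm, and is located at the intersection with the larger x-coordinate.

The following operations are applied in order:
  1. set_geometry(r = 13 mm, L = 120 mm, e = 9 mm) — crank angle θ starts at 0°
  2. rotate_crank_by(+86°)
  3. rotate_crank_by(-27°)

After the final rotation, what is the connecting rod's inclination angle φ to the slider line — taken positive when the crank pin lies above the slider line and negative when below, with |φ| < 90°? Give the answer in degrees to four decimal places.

1.0233

set_geometry: r = 13 mm, L = 120 mm, e = 9 mm; θ ← 0°
rotate_crank_by(+86°): θ ← 0° +86° = 86°
rotate_crank_by(-27°): θ ← 86° -27° = 59°
crank pin P = (r cos θ, r sin θ) = (6.695495, 11.143175)
h = r sin θ − e = 11.143175 − 9 = 2.143175
sin φ = h / L = 2.143175 / 120 = 0.01785979
φ = arcsin(0.01785979) = 1.023345°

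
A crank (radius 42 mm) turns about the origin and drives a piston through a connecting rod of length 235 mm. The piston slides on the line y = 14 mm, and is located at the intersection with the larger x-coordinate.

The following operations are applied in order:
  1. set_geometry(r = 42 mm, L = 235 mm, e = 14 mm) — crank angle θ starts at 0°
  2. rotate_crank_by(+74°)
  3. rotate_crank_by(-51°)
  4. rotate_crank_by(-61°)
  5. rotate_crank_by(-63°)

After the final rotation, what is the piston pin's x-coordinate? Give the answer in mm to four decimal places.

220.4041

set_geometry: r = 42 mm, L = 235 mm, e = 14 mm; θ ← 0°
rotate_crank_by(+74°): θ ← 0° +74° = 74°
rotate_crank_by(-51°): θ ← 74° -51° = 23°
rotate_crank_by(-61°): θ ← 23° -61° = -38°
rotate_crank_by(-63°): θ ← -38° -63° = -101°
crank pin P = (r cos θ, r sin θ) = (-8.013978, -41.228342)
h = r sin θ − e = -41.228342 − 14 = -55.228342
x = r cos θ + √(L² − h²) = -8.013978 + √(55225.0 − 3050.1697) = -8.013978 + 228.418104 = 220.404126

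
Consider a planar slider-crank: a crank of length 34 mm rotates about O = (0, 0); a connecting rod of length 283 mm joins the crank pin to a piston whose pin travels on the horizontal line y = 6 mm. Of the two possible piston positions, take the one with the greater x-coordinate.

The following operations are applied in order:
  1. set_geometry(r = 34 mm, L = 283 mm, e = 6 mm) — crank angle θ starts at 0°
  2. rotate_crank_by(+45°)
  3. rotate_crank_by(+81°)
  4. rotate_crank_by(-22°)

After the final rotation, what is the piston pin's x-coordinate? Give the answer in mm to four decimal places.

set_geometry: r = 34 mm, L = 283 mm, e = 6 mm; θ ← 0°
rotate_crank_by(+45°): θ ← 0° +45° = 45°
rotate_crank_by(+81°): θ ← 45° +81° = 126°
rotate_crank_by(-22°): θ ← 126° -22° = 104°
crank pin P = (r cos θ, r sin θ) = (-8.225344, 32.990055)
h = r sin θ − e = 32.990055 − 6 = 26.990055
x = r cos θ + √(L² − h²) = -8.225344 + √(80089.0 − 728.4631) = -8.225344 + 281.710023 = 273.484678

273.4847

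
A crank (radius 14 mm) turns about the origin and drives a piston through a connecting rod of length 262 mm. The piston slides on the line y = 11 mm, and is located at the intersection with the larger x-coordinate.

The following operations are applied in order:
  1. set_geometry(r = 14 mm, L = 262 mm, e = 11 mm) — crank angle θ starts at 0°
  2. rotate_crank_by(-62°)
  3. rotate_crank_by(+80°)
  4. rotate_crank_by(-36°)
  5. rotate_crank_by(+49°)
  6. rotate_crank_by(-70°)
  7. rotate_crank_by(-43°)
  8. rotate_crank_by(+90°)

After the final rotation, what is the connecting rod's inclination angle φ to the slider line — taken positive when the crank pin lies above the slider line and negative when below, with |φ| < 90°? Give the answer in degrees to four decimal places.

set_geometry: r = 14 mm, L = 262 mm, e = 11 mm; θ ← 0°
rotate_crank_by(-62°): θ ← 0° -62° = -62°
rotate_crank_by(+80°): θ ← -62° +80° = 18°
rotate_crank_by(-36°): θ ← 18° -36° = -18°
rotate_crank_by(+49°): θ ← -18° +49° = 31°
rotate_crank_by(-70°): θ ← 31° -70° = -39°
rotate_crank_by(-43°): θ ← -39° -43° = -82°
rotate_crank_by(+90°): θ ← -82° +90° = 8°
crank pin P = (r cos θ, r sin θ) = (13.863753, 1.948423)
h = r sin θ − e = 1.948423 − 11 = -9.051577
sin φ = h / L = -9.051577 / 262 = -0.03454800
φ = arcsin(-0.03454800) = -1.979849°

-1.9798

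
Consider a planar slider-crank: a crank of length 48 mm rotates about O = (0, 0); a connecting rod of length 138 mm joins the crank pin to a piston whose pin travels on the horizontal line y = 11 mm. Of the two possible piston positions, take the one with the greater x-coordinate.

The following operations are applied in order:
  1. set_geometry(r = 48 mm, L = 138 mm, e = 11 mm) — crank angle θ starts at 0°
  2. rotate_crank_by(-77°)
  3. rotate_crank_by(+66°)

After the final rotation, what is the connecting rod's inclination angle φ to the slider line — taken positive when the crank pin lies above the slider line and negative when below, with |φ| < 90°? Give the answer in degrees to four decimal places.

set_geometry: r = 48 mm, L = 138 mm, e = 11 mm; θ ← 0°
rotate_crank_by(-77°): θ ← 0° -77° = -77°
rotate_crank_by(+66°): θ ← -77° +66° = -11°
crank pin P = (r cos θ, r sin θ) = (47.118105, -9.158832)
h = r sin θ − e = -9.158832 − 11 = -20.158832
sin φ = h / L = -20.158832 / 138 = -0.14607849
φ = arcsin(-0.14607849) = -8.399737°

-8.3997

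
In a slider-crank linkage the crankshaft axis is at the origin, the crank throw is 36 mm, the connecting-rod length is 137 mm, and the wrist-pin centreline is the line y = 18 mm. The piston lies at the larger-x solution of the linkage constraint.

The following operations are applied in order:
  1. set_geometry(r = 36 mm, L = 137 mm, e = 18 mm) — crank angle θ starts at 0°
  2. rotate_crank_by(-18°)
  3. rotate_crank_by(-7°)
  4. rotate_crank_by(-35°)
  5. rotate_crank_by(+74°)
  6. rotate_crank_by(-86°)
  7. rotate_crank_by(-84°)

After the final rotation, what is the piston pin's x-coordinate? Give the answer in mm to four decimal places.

100.1667

set_geometry: r = 36 mm, L = 137 mm, e = 18 mm; θ ← 0°
rotate_crank_by(-18°): θ ← 0° -18° = -18°
rotate_crank_by(-7°): θ ← -18° -7° = -25°
rotate_crank_by(-35°): θ ← -25° -35° = -60°
rotate_crank_by(+74°): θ ← -60° +74° = 14°
rotate_crank_by(-86°): θ ← 14° -86° = -72°
rotate_crank_by(-84°): θ ← -72° -84° = -156°
crank pin P = (r cos θ, r sin θ) = (-32.887636, -14.642519)
h = r sin θ − e = -14.642519 − 18 = -32.642519
x = r cos θ + √(L² − h²) = -32.887636 + √(18769.0 − 1065.5341) = -32.887636 + 133.054372 = 100.166736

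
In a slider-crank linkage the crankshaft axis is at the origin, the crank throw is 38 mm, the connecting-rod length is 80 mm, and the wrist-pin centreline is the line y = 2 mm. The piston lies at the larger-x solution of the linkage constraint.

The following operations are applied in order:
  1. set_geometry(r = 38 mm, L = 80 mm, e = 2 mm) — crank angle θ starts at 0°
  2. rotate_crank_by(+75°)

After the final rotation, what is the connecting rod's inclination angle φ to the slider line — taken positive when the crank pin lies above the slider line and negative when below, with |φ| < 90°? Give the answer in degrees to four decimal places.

set_geometry: r = 38 mm, L = 80 mm, e = 2 mm; θ ← 0°
rotate_crank_by(+75°): θ ← 0° +75° = 75°
crank pin P = (r cos θ, r sin θ) = (9.835124, 36.705181)
h = r sin θ − e = 36.705181 − 2 = 34.705181
sin φ = h / L = 34.705181 / 80 = 0.43381477
φ = arcsin(0.43381477) = 25.709900°

25.7099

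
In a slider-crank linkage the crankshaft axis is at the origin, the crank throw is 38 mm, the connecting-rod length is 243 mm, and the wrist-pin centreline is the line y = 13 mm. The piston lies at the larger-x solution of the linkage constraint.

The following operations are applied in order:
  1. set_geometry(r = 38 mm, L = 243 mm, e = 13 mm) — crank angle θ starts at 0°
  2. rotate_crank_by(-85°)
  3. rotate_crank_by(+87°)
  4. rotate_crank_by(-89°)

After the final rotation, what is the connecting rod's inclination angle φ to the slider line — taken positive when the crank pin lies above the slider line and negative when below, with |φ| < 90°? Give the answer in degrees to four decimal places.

-12.1026

set_geometry: r = 38 mm, L = 243 mm, e = 13 mm; θ ← 0°
rotate_crank_by(-85°): θ ← 0° -85° = -85°
rotate_crank_by(+87°): θ ← -85° +87° = 2°
rotate_crank_by(-89°): θ ← 2° -89° = -87°
crank pin P = (r cos θ, r sin θ) = (1.988766, -37.947922)
h = r sin θ − e = -37.947922 − 13 = -50.947922
sin φ = h / L = -50.947922 / 243 = -0.20966223
φ = arcsin(-0.20966223) = -12.102559°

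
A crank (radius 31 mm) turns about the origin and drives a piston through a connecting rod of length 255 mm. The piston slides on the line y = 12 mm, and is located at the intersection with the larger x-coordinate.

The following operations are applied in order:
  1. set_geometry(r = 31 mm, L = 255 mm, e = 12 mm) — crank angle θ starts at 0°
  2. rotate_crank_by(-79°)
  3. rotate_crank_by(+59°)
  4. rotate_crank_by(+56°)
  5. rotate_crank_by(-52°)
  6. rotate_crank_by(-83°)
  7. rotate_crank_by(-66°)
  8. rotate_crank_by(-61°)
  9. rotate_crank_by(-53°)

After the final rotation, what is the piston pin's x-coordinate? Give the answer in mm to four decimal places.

set_geometry: r = 31 mm, L = 255 mm, e = 12 mm; θ ← 0°
rotate_crank_by(-79°): θ ← 0° -79° = -79°
rotate_crank_by(+59°): θ ← -79° +59° = -20°
rotate_crank_by(+56°): θ ← -20° +56° = 36°
rotate_crank_by(-52°): θ ← 36° -52° = -16°
rotate_crank_by(-83°): θ ← -16° -83° = -99°
rotate_crank_by(-66°): θ ← -99° -66° = -165°
rotate_crank_by(-61°): θ ← -165° -61° = -226°
rotate_crank_by(-53°): θ ← -226° -53° = -279°
crank pin P = (r cos θ, r sin θ) = (4.849468, 30.618339)
h = r sin θ − e = 30.618339 − 12 = 18.618339
x = r cos θ + √(L² − h²) = 4.849468 + √(65025.0 − 346.6425) = 4.849468 + 254.319400 = 259.168869

259.1689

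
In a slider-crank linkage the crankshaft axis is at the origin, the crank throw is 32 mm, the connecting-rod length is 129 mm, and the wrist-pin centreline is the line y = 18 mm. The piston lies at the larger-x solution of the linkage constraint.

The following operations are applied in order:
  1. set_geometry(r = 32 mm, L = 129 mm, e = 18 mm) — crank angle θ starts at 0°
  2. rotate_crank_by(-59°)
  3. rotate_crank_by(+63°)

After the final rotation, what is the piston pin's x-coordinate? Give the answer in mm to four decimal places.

set_geometry: r = 32 mm, L = 129 mm, e = 18 mm; θ ← 0°
rotate_crank_by(-59°): θ ← 0° -59° = -59°
rotate_crank_by(+63°): θ ← -59° +63° = 4°
crank pin P = (r cos θ, r sin θ) = (31.922050, 2.232207)
h = r sin θ − e = 2.232207 − 18 = -15.767793
x = r cos θ + √(L² − h²) = 31.922050 + √(16641.0 − 248.6233) = 31.922050 + 128.032717 = 159.954767

159.9548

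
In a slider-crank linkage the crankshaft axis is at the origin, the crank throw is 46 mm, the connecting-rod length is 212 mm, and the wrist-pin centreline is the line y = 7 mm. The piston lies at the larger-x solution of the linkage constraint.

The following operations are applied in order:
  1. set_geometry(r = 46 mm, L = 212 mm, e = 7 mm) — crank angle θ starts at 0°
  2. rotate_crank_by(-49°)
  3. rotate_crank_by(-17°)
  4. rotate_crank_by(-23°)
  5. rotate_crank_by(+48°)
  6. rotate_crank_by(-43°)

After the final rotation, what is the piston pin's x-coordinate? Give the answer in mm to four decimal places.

210.1413

set_geometry: r = 46 mm, L = 212 mm, e = 7 mm; θ ← 0°
rotate_crank_by(-49°): θ ← 0° -49° = -49°
rotate_crank_by(-17°): θ ← -49° -17° = -66°
rotate_crank_by(-23°): θ ← -66° -23° = -89°
rotate_crank_by(+48°): θ ← -89° +48° = -41°
rotate_crank_by(-43°): θ ← -41° -43° = -84°
crank pin P = (r cos θ, r sin θ) = (4.808309, -45.748007)
h = r sin θ − e = -45.748007 − 7 = -52.748007
x = r cos θ + √(L² − h²) = 4.808309 + √(44944.0 − 2782.3523) = 4.808309 + 205.333017 = 210.141326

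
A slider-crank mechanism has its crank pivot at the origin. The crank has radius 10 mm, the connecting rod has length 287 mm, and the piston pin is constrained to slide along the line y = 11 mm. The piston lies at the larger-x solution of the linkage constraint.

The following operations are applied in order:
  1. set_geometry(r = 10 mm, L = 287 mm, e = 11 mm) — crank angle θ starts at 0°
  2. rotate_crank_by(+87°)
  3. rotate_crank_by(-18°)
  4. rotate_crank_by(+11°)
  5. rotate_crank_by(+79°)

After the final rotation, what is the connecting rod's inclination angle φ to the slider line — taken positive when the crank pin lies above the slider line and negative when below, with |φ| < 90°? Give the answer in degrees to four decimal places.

-1.4807

set_geometry: r = 10 mm, L = 287 mm, e = 11 mm; θ ← 0°
rotate_crank_by(+87°): θ ← 0° +87° = 87°
rotate_crank_by(-18°): θ ← 87° -18° = 69°
rotate_crank_by(+11°): θ ← 69° +11° = 80°
rotate_crank_by(+79°): θ ← 80° +79° = 159°
crank pin P = (r cos θ, r sin θ) = (-9.335804, 3.583679)
h = r sin θ − e = 3.583679 − 11 = -7.416321
sin φ = h / L = -7.416321 / 287 = -0.02584084
φ = arcsin(-0.02584084) = -1.480736°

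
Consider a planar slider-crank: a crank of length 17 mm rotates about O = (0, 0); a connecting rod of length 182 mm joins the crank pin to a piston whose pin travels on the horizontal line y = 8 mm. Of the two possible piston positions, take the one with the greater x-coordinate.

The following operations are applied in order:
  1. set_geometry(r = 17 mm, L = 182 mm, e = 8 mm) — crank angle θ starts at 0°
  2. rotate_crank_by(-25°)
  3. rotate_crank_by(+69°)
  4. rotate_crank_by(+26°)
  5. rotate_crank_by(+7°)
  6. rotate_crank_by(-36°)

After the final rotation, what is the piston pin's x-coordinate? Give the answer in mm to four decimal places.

set_geometry: r = 17 mm, L = 182 mm, e = 8 mm; θ ← 0°
rotate_crank_by(-25°): θ ← 0° -25° = -25°
rotate_crank_by(+69°): θ ← -25° +69° = 44°
rotate_crank_by(+26°): θ ← 44° +26° = 70°
rotate_crank_by(+7°): θ ← 70° +7° = 77°
rotate_crank_by(-36°): θ ← 77° -36° = 41°
crank pin P = (r cos θ, r sin θ) = (12.830063, 11.153003)
h = r sin θ − e = 11.153003 − 8 = 3.153003
x = r cos θ + √(L² − h²) = 12.830063 + √(33124.0 − 9.9414) = 12.830063 + 181.972686 = 194.802749

194.8027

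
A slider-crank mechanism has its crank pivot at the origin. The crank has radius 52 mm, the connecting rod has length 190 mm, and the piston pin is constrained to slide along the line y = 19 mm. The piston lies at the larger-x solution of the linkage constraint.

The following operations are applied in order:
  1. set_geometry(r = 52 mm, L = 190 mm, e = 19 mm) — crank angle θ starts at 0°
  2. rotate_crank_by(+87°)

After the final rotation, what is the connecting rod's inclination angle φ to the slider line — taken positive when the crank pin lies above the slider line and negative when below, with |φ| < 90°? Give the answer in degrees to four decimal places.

9.9803

set_geometry: r = 52 mm, L = 190 mm, e = 19 mm; θ ← 0°
rotate_crank_by(+87°): θ ← 0° +87° = 87°
crank pin P = (r cos θ, r sin θ) = (2.721470, 51.928736)
h = r sin θ − e = 51.928736 − 19 = 32.928736
sin φ = h / L = 32.928736 / 190 = 0.17330914
φ = arcsin(0.17330914) = 9.980275°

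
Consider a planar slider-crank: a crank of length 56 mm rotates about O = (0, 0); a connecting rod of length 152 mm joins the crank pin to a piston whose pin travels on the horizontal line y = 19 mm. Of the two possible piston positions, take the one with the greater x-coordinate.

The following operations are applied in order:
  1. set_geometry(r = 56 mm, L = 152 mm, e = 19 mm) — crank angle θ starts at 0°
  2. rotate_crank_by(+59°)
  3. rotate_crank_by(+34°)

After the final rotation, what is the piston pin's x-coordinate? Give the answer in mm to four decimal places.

144.5164

set_geometry: r = 56 mm, L = 152 mm, e = 19 mm; θ ← 0°
rotate_crank_by(+59°): θ ← 0° +59° = 59°
rotate_crank_by(+34°): θ ← 59° +34° = 93°
crank pin P = (r cos θ, r sin θ) = (-2.930814, 55.923254)
h = r sin θ − e = 55.923254 − 19 = 36.923254
x = r cos θ + √(L² − h²) = -2.930814 + √(23104.0 − 1363.3267) = -2.930814 + 147.447188 = 144.516375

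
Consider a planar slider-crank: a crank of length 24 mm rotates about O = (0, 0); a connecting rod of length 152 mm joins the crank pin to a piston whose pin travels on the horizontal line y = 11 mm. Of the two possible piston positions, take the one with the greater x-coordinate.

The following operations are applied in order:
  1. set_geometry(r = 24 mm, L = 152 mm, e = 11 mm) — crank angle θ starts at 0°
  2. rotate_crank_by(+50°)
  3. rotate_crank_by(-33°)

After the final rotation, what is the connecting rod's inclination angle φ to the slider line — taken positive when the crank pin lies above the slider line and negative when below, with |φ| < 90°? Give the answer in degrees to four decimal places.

set_geometry: r = 24 mm, L = 152 mm, e = 11 mm; θ ← 0°
rotate_crank_by(+50°): θ ← 0° +50° = 50°
rotate_crank_by(-33°): θ ← 50° -33° = 17°
crank pin P = (r cos θ, r sin θ) = (22.951314, 7.016921)
h = r sin θ − e = 7.016921 − 11 = -3.983079
sin φ = h / L = -3.983079 / 152 = -0.02620447
φ = arcsin(-0.02620447) = -1.501577°

-1.5016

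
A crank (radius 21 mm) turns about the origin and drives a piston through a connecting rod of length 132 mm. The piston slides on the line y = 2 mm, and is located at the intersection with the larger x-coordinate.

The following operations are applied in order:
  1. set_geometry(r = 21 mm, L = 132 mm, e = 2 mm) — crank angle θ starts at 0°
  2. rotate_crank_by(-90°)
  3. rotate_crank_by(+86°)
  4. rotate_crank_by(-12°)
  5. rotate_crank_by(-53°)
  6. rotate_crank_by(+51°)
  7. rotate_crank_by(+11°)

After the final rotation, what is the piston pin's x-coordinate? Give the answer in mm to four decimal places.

152.7647

set_geometry: r = 21 mm, L = 132 mm, e = 2 mm; θ ← 0°
rotate_crank_by(-90°): θ ← 0° -90° = -90°
rotate_crank_by(+86°): θ ← -90° +86° = -4°
rotate_crank_by(-12°): θ ← -4° -12° = -16°
rotate_crank_by(-53°): θ ← -16° -53° = -69°
rotate_crank_by(+51°): θ ← -69° +51° = -18°
rotate_crank_by(+11°): θ ← -18° +11° = -7°
crank pin P = (r cos θ, r sin θ) = (20.843469, -2.559256)
h = r sin θ − e = -2.559256 − 2 = -4.559256
x = r cos θ + √(L² − h²) = 20.843469 + √(17424.0 − 20.7868) = 20.843469 + 131.921239 = 152.764708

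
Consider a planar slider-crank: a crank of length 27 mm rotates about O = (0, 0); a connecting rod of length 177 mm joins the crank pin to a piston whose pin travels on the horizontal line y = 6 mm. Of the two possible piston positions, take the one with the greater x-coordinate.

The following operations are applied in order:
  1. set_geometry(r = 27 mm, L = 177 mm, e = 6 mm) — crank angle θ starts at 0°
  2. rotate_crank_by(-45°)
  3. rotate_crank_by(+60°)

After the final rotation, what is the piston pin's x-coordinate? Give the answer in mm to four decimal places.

203.0772

set_geometry: r = 27 mm, L = 177 mm, e = 6 mm; θ ← 0°
rotate_crank_by(-45°): θ ← 0° -45° = -45°
rotate_crank_by(+60°): θ ← -45° +60° = 15°
crank pin P = (r cos θ, r sin θ) = (26.079997, 6.988114)
h = r sin θ − e = 6.988114 − 6 = 0.988114
x = r cos θ + √(L² − h²) = 26.079997 + √(31329.0 − 0.9764) = 26.079997 + 176.997242 = 203.077239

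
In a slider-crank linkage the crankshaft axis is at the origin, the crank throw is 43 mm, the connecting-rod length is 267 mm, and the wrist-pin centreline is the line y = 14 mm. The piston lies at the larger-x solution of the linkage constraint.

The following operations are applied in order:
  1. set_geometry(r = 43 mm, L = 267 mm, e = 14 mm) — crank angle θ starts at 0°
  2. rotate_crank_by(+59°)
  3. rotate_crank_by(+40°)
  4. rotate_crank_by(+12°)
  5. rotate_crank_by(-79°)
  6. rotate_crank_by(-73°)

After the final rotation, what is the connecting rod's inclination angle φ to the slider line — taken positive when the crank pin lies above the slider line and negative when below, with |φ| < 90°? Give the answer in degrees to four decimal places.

-9.0962

set_geometry: r = 43 mm, L = 267 mm, e = 14 mm; θ ← 0°
rotate_crank_by(+59°): θ ← 0° +59° = 59°
rotate_crank_by(+40°): θ ← 59° +40° = 99°
rotate_crank_by(+12°): θ ← 99° +12° = 111°
rotate_crank_by(-79°): θ ← 111° -79° = 32°
rotate_crank_by(-73°): θ ← 32° -73° = -41°
crank pin P = (r cos θ, r sin θ) = (32.452512, -28.210538)
h = r sin θ − e = -28.210538 − 14 = -42.210538
sin φ = h / L = -42.210538 / 267 = -0.15809190
φ = arcsin(-0.15809190) = -9.096161°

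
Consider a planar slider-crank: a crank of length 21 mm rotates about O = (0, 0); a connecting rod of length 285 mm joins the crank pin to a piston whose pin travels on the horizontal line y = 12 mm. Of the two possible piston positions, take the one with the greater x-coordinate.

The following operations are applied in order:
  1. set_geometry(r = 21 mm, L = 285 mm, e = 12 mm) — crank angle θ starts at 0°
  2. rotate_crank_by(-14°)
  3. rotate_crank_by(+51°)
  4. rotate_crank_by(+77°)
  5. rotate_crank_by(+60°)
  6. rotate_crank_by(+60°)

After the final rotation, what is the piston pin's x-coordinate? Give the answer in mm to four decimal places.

271.1783

set_geometry: r = 21 mm, L = 285 mm, e = 12 mm; θ ← 0°
rotate_crank_by(-14°): θ ← 0° -14° = -14°
rotate_crank_by(+51°): θ ← -14° +51° = 37°
rotate_crank_by(+77°): θ ← 37° +77° = 114°
rotate_crank_by(+60°): θ ← 114° +60° = 174°
rotate_crank_by(+60°): θ ← 174° +60° = 234°
crank pin P = (r cos θ, r sin θ) = (-12.343490, -16.989357)
h = r sin θ − e = -16.989357 − 12 = -28.989357
x = r cos θ + √(L² − h²) = -12.343490 + √(81225.0 − 840.3828) = -12.343490 + 283.521811 = 271.178320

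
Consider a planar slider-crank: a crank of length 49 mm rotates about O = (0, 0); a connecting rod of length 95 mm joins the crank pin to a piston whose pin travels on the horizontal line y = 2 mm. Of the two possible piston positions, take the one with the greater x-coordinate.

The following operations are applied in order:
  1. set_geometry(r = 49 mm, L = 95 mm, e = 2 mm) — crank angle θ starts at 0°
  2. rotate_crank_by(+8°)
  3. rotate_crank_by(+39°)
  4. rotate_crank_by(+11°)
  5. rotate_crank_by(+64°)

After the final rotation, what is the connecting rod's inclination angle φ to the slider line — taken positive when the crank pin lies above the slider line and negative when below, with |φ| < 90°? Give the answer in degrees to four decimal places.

24.6051

set_geometry: r = 49 mm, L = 95 mm, e = 2 mm; θ ← 0°
rotate_crank_by(+8°): θ ← 0° +8° = 8°
rotate_crank_by(+39°): θ ← 8° +39° = 47°
rotate_crank_by(+11°): θ ← 47° +11° = 58°
rotate_crank_by(+64°): θ ← 58° +64° = 122°
crank pin P = (r cos θ, r sin θ) = (-25.966044, 41.554357)
h = r sin θ − e = 41.554357 − 2 = 39.554357
sin φ = h / L = 39.554357 / 95 = 0.41636165
φ = arcsin(0.41636165) = 24.605095°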